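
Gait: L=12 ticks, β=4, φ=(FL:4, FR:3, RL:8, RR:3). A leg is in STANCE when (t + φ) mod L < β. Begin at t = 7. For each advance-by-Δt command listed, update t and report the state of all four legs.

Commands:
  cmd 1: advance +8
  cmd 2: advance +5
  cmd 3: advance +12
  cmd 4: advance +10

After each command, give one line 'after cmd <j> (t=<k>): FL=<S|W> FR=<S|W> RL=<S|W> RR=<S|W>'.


start t=7: FL=W FR=W RL=S RR=W
cmd 1: advance +8 → t=15, phase=(7,6,11,6) → FL=W FR=W RL=W RR=W
cmd 2: advance +5 → t=20, phase=(0,11,4,11) → FL=S FR=W RL=W RR=W
cmd 3: advance +12 → t=32, phase=(0,11,4,11) → FL=S FR=W RL=W RR=W
cmd 4: advance +10 → t=42, phase=(10,9,2,9) → FL=W FR=W RL=S RR=W

after cmd 1 (t=15): FL=W FR=W RL=W RR=W
after cmd 2 (t=20): FL=S FR=W RL=W RR=W
after cmd 3 (t=32): FL=S FR=W RL=W RR=W
after cmd 4 (t=42): FL=W FR=W RL=S RR=W


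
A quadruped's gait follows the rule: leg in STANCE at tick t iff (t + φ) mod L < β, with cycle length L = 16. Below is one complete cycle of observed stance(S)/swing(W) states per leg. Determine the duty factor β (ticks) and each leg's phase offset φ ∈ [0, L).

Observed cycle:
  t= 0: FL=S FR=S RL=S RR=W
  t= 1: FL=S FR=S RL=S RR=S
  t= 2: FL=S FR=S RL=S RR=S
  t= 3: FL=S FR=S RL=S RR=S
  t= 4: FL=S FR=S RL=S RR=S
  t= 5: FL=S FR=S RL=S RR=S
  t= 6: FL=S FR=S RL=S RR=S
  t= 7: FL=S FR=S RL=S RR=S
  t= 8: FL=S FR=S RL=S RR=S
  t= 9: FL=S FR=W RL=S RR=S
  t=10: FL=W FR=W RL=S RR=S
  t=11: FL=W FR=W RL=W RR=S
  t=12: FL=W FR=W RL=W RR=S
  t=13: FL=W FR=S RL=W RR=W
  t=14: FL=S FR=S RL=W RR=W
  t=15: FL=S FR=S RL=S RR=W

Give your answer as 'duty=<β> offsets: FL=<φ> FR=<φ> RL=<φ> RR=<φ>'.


duty β = stance ticks per leg = 12
FL: stance ticks = 12; W→S at t=14 → φ=2
FR: stance ticks = 12; W→S at t=13 → φ=3
RL: stance ticks = 12; W→S at t=15 → φ=1
RR: stance ticks = 12; W→S at t=1 → φ=15

duty=12 offsets: FL=2 FR=3 RL=1 RR=15


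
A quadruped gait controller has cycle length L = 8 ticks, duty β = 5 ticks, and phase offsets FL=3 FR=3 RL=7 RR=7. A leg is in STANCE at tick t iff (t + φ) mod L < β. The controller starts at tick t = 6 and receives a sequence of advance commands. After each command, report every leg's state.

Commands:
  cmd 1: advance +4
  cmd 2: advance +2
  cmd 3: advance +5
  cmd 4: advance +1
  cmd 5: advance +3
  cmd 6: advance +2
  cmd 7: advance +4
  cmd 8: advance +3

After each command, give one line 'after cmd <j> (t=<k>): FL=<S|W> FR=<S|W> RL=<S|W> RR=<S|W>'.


start t=6: FL=S FR=S RL=W RR=W
cmd 1: advance +4 → t=10, phase=(5,5,1,1) → FL=W FR=W RL=S RR=S
cmd 2: advance +2 → t=12, phase=(7,7,3,3) → FL=W FR=W RL=S RR=S
cmd 3: advance +5 → t=17, phase=(4,4,0,0) → FL=S FR=S RL=S RR=S
cmd 4: advance +1 → t=18, phase=(5,5,1,1) → FL=W FR=W RL=S RR=S
cmd 5: advance +3 → t=21, phase=(0,0,4,4) → FL=S FR=S RL=S RR=S
cmd 6: advance +2 → t=23, phase=(2,2,6,6) → FL=S FR=S RL=W RR=W
cmd 7: advance +4 → t=27, phase=(6,6,2,2) → FL=W FR=W RL=S RR=S
cmd 8: advance +3 → t=30, phase=(1,1,5,5) → FL=S FR=S RL=W RR=W

after cmd 1 (t=10): FL=W FR=W RL=S RR=S
after cmd 2 (t=12): FL=W FR=W RL=S RR=S
after cmd 3 (t=17): FL=S FR=S RL=S RR=S
after cmd 4 (t=18): FL=W FR=W RL=S RR=S
after cmd 5 (t=21): FL=S FR=S RL=S RR=S
after cmd 6 (t=23): FL=S FR=S RL=W RR=W
after cmd 7 (t=27): FL=W FR=W RL=S RR=S
after cmd 8 (t=30): FL=S FR=S RL=W RR=W


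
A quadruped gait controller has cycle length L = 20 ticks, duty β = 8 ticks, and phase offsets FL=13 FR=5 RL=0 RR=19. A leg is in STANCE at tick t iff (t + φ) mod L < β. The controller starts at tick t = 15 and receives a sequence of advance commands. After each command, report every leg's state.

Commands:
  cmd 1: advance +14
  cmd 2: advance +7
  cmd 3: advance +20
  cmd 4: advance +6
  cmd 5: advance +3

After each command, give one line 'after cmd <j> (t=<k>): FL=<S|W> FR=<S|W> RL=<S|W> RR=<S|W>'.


after cmd 1 (t=29): FL=S FR=W RL=W RR=W
after cmd 2 (t=36): FL=W FR=S RL=W RR=W
after cmd 3 (t=56): FL=W FR=S RL=W RR=W
after cmd 4 (t=62): FL=W FR=S RL=S RR=S
after cmd 5 (t=65): FL=W FR=W RL=S RR=S

start t=15: FL=W FR=S RL=W RR=W
cmd 1: advance +14 → t=29, phase=(2,14,9,8) → FL=S FR=W RL=W RR=W
cmd 2: advance +7 → t=36, phase=(9,1,16,15) → FL=W FR=S RL=W RR=W
cmd 3: advance +20 → t=56, phase=(9,1,16,15) → FL=W FR=S RL=W RR=W
cmd 4: advance +6 → t=62, phase=(15,7,2,1) → FL=W FR=S RL=S RR=S
cmd 5: advance +3 → t=65, phase=(18,10,5,4) → FL=W FR=W RL=S RR=S


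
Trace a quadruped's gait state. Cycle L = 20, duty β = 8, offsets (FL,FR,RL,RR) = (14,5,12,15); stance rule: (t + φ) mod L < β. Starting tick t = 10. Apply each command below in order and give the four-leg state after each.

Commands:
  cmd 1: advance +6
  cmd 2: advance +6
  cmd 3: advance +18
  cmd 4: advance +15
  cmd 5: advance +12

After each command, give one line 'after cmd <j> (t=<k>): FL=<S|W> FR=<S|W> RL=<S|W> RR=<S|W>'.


after cmd 1 (t=16): FL=W FR=S RL=W RR=W
after cmd 2 (t=22): FL=W FR=S RL=W RR=W
after cmd 3 (t=40): FL=W FR=S RL=W RR=W
after cmd 4 (t=55): FL=W FR=S RL=S RR=W
after cmd 5 (t=67): FL=S FR=W RL=W RR=S

start t=10: FL=S FR=W RL=S RR=S
cmd 1: advance +6 → t=16, phase=(10,1,8,11) → FL=W FR=S RL=W RR=W
cmd 2: advance +6 → t=22, phase=(16,7,14,17) → FL=W FR=S RL=W RR=W
cmd 3: advance +18 → t=40, phase=(14,5,12,15) → FL=W FR=S RL=W RR=W
cmd 4: advance +15 → t=55, phase=(9,0,7,10) → FL=W FR=S RL=S RR=W
cmd 5: advance +12 → t=67, phase=(1,12,19,2) → FL=S FR=W RL=W RR=S


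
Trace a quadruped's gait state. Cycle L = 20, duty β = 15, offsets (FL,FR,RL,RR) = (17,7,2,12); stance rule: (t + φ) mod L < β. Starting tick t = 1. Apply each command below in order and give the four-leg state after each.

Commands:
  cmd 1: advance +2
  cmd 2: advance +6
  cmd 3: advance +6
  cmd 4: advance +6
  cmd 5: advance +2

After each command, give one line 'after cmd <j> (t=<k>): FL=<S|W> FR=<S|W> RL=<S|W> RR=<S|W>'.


after cmd 1 (t=3): FL=S FR=S RL=S RR=W
after cmd 2 (t=9): FL=S FR=W RL=S RR=S
after cmd 3 (t=15): FL=S FR=S RL=W RR=S
after cmd 4 (t=21): FL=W FR=S RL=S RR=S
after cmd 5 (t=23): FL=S FR=S RL=S RR=W

start t=1: FL=W FR=S RL=S RR=S
cmd 1: advance +2 → t=3, phase=(0,10,5,15) → FL=S FR=S RL=S RR=W
cmd 2: advance +6 → t=9, phase=(6,16,11,1) → FL=S FR=W RL=S RR=S
cmd 3: advance +6 → t=15, phase=(12,2,17,7) → FL=S FR=S RL=W RR=S
cmd 4: advance +6 → t=21, phase=(18,8,3,13) → FL=W FR=S RL=S RR=S
cmd 5: advance +2 → t=23, phase=(0,10,5,15) → FL=S FR=S RL=S RR=W


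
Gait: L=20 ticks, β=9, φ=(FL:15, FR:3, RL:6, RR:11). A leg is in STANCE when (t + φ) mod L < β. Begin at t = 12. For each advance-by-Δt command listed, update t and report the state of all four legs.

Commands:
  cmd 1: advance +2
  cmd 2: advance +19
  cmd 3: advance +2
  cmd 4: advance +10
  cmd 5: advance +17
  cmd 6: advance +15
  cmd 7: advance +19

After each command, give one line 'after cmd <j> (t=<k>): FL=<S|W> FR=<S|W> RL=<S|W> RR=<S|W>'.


after cmd 1 (t=14): FL=W FR=W RL=S RR=S
after cmd 2 (t=33): FL=S FR=W RL=W RR=S
after cmd 3 (t=35): FL=W FR=W RL=S RR=S
after cmd 4 (t=45): FL=S FR=S RL=W RR=W
after cmd 5 (t=62): FL=W FR=S RL=S RR=W
after cmd 6 (t=77): FL=W FR=S RL=S RR=S
after cmd 7 (t=96): FL=W FR=W RL=S RR=S

start t=12: FL=S FR=W RL=W RR=S
cmd 1: advance +2 → t=14, phase=(9,17,0,5) → FL=W FR=W RL=S RR=S
cmd 2: advance +19 → t=33, phase=(8,16,19,4) → FL=S FR=W RL=W RR=S
cmd 3: advance +2 → t=35, phase=(10,18,1,6) → FL=W FR=W RL=S RR=S
cmd 4: advance +10 → t=45, phase=(0,8,11,16) → FL=S FR=S RL=W RR=W
cmd 5: advance +17 → t=62, phase=(17,5,8,13) → FL=W FR=S RL=S RR=W
cmd 6: advance +15 → t=77, phase=(12,0,3,8) → FL=W FR=S RL=S RR=S
cmd 7: advance +19 → t=96, phase=(11,19,2,7) → FL=W FR=W RL=S RR=S


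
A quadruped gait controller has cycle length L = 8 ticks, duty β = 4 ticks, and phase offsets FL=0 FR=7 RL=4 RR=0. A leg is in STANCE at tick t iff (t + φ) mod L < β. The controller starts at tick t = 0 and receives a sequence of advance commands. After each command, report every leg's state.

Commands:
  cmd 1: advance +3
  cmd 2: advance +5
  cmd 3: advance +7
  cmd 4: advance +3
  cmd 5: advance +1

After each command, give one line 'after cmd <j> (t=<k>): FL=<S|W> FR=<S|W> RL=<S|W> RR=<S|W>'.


start t=0: FL=S FR=W RL=W RR=S
cmd 1: advance +3 → t=3, phase=(3,2,7,3) → FL=S FR=S RL=W RR=S
cmd 2: advance +5 → t=8, phase=(0,7,4,0) → FL=S FR=W RL=W RR=S
cmd 3: advance +7 → t=15, phase=(7,6,3,7) → FL=W FR=W RL=S RR=W
cmd 4: advance +3 → t=18, phase=(2,1,6,2) → FL=S FR=S RL=W RR=S
cmd 5: advance +1 → t=19, phase=(3,2,7,3) → FL=S FR=S RL=W RR=S

after cmd 1 (t=3): FL=S FR=S RL=W RR=S
after cmd 2 (t=8): FL=S FR=W RL=W RR=S
after cmd 3 (t=15): FL=W FR=W RL=S RR=W
after cmd 4 (t=18): FL=S FR=S RL=W RR=S
after cmd 5 (t=19): FL=S FR=S RL=W RR=S


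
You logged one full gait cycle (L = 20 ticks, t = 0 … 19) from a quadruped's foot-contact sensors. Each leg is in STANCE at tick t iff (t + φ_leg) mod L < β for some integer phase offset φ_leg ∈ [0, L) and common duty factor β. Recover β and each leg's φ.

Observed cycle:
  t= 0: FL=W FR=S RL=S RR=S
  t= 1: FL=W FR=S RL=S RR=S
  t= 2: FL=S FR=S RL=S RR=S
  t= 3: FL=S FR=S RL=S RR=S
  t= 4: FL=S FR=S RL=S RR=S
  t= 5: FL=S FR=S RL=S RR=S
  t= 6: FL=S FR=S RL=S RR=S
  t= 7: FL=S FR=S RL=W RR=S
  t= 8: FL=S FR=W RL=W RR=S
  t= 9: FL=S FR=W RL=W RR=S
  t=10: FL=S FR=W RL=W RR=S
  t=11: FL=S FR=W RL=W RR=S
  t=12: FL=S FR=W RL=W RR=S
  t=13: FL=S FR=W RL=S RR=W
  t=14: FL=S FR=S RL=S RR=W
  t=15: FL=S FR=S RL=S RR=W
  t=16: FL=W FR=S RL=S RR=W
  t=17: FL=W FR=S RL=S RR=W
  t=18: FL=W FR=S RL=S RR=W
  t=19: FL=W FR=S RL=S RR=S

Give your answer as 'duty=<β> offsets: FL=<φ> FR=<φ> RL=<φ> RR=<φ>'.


duty=14 offsets: FL=18 FR=6 RL=7 RR=1

duty β = stance ticks per leg = 14
FL: stance ticks = 14; W→S at t=2 → φ=18
FR: stance ticks = 14; W→S at t=14 → φ=6
RL: stance ticks = 14; W→S at t=13 → φ=7
RR: stance ticks = 14; W→S at t=19 → φ=1


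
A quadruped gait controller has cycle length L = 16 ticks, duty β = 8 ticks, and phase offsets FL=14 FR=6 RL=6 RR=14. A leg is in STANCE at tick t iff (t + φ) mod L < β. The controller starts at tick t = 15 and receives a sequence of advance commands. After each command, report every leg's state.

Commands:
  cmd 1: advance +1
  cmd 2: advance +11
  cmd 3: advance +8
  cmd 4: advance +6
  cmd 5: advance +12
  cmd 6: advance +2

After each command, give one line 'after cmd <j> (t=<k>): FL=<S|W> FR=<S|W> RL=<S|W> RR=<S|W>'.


after cmd 1 (t=16): FL=W FR=S RL=S RR=W
after cmd 2 (t=27): FL=W FR=S RL=S RR=W
after cmd 3 (t=35): FL=S FR=W RL=W RR=S
after cmd 4 (t=41): FL=S FR=W RL=W RR=S
after cmd 5 (t=53): FL=S FR=W RL=W RR=S
after cmd 6 (t=55): FL=S FR=W RL=W RR=S

start t=15: FL=W FR=S RL=S RR=W
cmd 1: advance +1 → t=16, phase=(14,6,6,14) → FL=W FR=S RL=S RR=W
cmd 2: advance +11 → t=27, phase=(9,1,1,9) → FL=W FR=S RL=S RR=W
cmd 3: advance +8 → t=35, phase=(1,9,9,1) → FL=S FR=W RL=W RR=S
cmd 4: advance +6 → t=41, phase=(7,15,15,7) → FL=S FR=W RL=W RR=S
cmd 5: advance +12 → t=53, phase=(3,11,11,3) → FL=S FR=W RL=W RR=S
cmd 6: advance +2 → t=55, phase=(5,13,13,5) → FL=S FR=W RL=W RR=S


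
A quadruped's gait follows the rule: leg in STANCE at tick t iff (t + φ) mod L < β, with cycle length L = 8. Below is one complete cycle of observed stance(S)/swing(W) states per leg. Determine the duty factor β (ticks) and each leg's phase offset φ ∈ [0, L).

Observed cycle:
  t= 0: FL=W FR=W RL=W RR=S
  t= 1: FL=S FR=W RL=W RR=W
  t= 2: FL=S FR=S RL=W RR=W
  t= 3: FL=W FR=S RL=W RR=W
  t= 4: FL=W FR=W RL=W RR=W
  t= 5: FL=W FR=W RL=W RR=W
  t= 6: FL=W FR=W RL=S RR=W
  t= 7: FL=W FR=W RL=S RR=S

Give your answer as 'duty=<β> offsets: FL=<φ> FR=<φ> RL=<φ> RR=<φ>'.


duty β = stance ticks per leg = 2
FL: stance ticks = 2; W→S at t=1 → φ=7
FR: stance ticks = 2; W→S at t=2 → φ=6
RL: stance ticks = 2; W→S at t=6 → φ=2
RR: stance ticks = 2; W→S at t=7 → φ=1

duty=2 offsets: FL=7 FR=6 RL=2 RR=1


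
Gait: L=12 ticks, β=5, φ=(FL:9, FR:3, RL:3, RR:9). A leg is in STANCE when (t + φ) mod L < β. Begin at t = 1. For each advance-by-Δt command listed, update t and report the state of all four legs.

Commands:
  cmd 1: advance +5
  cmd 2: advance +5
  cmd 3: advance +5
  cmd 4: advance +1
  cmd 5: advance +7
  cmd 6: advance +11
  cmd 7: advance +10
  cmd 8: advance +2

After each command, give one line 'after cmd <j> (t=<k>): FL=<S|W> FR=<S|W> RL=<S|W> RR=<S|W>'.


after cmd 1 (t=6): FL=S FR=W RL=W RR=S
after cmd 2 (t=11): FL=W FR=S RL=S RR=W
after cmd 3 (t=16): FL=S FR=W RL=W RR=S
after cmd 4 (t=17): FL=S FR=W RL=W RR=S
after cmd 5 (t=24): FL=W FR=S RL=S RR=W
after cmd 6 (t=35): FL=W FR=S RL=S RR=W
after cmd 7 (t=45): FL=W FR=S RL=S RR=W
after cmd 8 (t=47): FL=W FR=S RL=S RR=W

start t=1: FL=W FR=S RL=S RR=W
cmd 1: advance +5 → t=6, phase=(3,9,9,3) → FL=S FR=W RL=W RR=S
cmd 2: advance +5 → t=11, phase=(8,2,2,8) → FL=W FR=S RL=S RR=W
cmd 3: advance +5 → t=16, phase=(1,7,7,1) → FL=S FR=W RL=W RR=S
cmd 4: advance +1 → t=17, phase=(2,8,8,2) → FL=S FR=W RL=W RR=S
cmd 5: advance +7 → t=24, phase=(9,3,3,9) → FL=W FR=S RL=S RR=W
cmd 6: advance +11 → t=35, phase=(8,2,2,8) → FL=W FR=S RL=S RR=W
cmd 7: advance +10 → t=45, phase=(6,0,0,6) → FL=W FR=S RL=S RR=W
cmd 8: advance +2 → t=47, phase=(8,2,2,8) → FL=W FR=S RL=S RR=W


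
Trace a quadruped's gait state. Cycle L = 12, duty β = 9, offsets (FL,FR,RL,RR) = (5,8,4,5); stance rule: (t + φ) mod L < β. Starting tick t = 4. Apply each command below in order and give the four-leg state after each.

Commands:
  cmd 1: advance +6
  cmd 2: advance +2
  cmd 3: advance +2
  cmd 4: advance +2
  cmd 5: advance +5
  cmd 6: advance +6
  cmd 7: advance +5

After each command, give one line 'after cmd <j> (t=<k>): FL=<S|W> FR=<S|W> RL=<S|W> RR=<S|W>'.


after cmd 1 (t=10): FL=S FR=S RL=S RR=S
after cmd 2 (t=12): FL=S FR=S RL=S RR=S
after cmd 3 (t=14): FL=S FR=W RL=S RR=S
after cmd 4 (t=16): FL=W FR=S RL=S RR=W
after cmd 5 (t=21): FL=S FR=S RL=S RR=S
after cmd 6 (t=27): FL=S FR=W RL=S RR=S
after cmd 7 (t=32): FL=S FR=S RL=S RR=S

start t=4: FL=W FR=S RL=S RR=W
cmd 1: advance +6 → t=10, phase=(3,6,2,3) → FL=S FR=S RL=S RR=S
cmd 2: advance +2 → t=12, phase=(5,8,4,5) → FL=S FR=S RL=S RR=S
cmd 3: advance +2 → t=14, phase=(7,10,6,7) → FL=S FR=W RL=S RR=S
cmd 4: advance +2 → t=16, phase=(9,0,8,9) → FL=W FR=S RL=S RR=W
cmd 5: advance +5 → t=21, phase=(2,5,1,2) → FL=S FR=S RL=S RR=S
cmd 6: advance +6 → t=27, phase=(8,11,7,8) → FL=S FR=W RL=S RR=S
cmd 7: advance +5 → t=32, phase=(1,4,0,1) → FL=S FR=S RL=S RR=S


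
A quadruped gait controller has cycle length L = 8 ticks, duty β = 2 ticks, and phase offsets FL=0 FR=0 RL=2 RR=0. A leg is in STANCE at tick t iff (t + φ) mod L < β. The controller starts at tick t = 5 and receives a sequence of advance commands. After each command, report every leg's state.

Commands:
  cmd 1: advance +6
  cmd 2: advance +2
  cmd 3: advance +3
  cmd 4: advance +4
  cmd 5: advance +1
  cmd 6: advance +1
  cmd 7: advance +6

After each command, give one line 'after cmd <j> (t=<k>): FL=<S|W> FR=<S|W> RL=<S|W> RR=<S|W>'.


after cmd 1 (t=11): FL=W FR=W RL=W RR=W
after cmd 2 (t=13): FL=W FR=W RL=W RR=W
after cmd 3 (t=16): FL=S FR=S RL=W RR=S
after cmd 4 (t=20): FL=W FR=W RL=W RR=W
after cmd 5 (t=21): FL=W FR=W RL=W RR=W
after cmd 6 (t=22): FL=W FR=W RL=S RR=W
after cmd 7 (t=28): FL=W FR=W RL=W RR=W

start t=5: FL=W FR=W RL=W RR=W
cmd 1: advance +6 → t=11, phase=(3,3,5,3) → FL=W FR=W RL=W RR=W
cmd 2: advance +2 → t=13, phase=(5,5,7,5) → FL=W FR=W RL=W RR=W
cmd 3: advance +3 → t=16, phase=(0,0,2,0) → FL=S FR=S RL=W RR=S
cmd 4: advance +4 → t=20, phase=(4,4,6,4) → FL=W FR=W RL=W RR=W
cmd 5: advance +1 → t=21, phase=(5,5,7,5) → FL=W FR=W RL=W RR=W
cmd 6: advance +1 → t=22, phase=(6,6,0,6) → FL=W FR=W RL=S RR=W
cmd 7: advance +6 → t=28, phase=(4,4,6,4) → FL=W FR=W RL=W RR=W


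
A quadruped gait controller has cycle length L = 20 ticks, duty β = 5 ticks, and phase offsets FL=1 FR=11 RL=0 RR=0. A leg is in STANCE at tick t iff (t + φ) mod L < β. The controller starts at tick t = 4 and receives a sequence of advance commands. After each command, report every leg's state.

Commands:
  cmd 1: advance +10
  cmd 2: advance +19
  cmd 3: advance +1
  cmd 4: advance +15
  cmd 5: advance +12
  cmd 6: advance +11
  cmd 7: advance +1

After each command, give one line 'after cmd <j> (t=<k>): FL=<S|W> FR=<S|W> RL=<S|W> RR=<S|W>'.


after cmd 1 (t=14): FL=W FR=W RL=W RR=W
after cmd 2 (t=33): FL=W FR=S RL=W RR=W
after cmd 3 (t=34): FL=W FR=W RL=W RR=W
after cmd 4 (t=49): FL=W FR=S RL=W RR=W
after cmd 5 (t=61): FL=S FR=W RL=S RR=S
after cmd 6 (t=72): FL=W FR=S RL=W RR=W
after cmd 7 (t=73): FL=W FR=S RL=W RR=W

start t=4: FL=W FR=W RL=S RR=S
cmd 1: advance +10 → t=14, phase=(15,5,14,14) → FL=W FR=W RL=W RR=W
cmd 2: advance +19 → t=33, phase=(14,4,13,13) → FL=W FR=S RL=W RR=W
cmd 3: advance +1 → t=34, phase=(15,5,14,14) → FL=W FR=W RL=W RR=W
cmd 4: advance +15 → t=49, phase=(10,0,9,9) → FL=W FR=S RL=W RR=W
cmd 5: advance +12 → t=61, phase=(2,12,1,1) → FL=S FR=W RL=S RR=S
cmd 6: advance +11 → t=72, phase=(13,3,12,12) → FL=W FR=S RL=W RR=W
cmd 7: advance +1 → t=73, phase=(14,4,13,13) → FL=W FR=S RL=W RR=W


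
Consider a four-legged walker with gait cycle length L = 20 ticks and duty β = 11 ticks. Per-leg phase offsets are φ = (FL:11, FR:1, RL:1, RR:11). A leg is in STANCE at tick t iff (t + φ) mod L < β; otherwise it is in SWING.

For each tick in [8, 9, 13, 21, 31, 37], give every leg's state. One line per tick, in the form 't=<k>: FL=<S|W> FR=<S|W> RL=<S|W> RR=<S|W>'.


t=8: FL=W FR=S RL=S RR=W
t=9: FL=S FR=S RL=S RR=S
t=13: FL=S FR=W RL=W RR=S
t=21: FL=W FR=S RL=S RR=W
t=31: FL=S FR=W RL=W RR=S
t=37: FL=S FR=W RL=W RR=S

t=8: phase=(19,9,9,19) vs β=11 → FL=W FR=S RL=S RR=W
t=9: phase=(0,10,10,0) vs β=11 → FL=S FR=S RL=S RR=S
t=13: phase=(4,14,14,4) vs β=11 → FL=S FR=W RL=W RR=S
t=21: phase=(12,2,2,12) vs β=11 → FL=W FR=S RL=S RR=W
t=31: phase=(2,12,12,2) vs β=11 → FL=S FR=W RL=W RR=S
t=37: phase=(8,18,18,8) vs β=11 → FL=S FR=W RL=W RR=S


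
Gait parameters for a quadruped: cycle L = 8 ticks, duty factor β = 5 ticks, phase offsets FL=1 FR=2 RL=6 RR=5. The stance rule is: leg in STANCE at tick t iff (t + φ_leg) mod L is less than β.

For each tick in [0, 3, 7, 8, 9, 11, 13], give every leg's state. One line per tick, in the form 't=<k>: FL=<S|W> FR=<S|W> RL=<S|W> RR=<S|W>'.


t=0: phase=(1,2,6,5) vs β=5 → FL=S FR=S RL=W RR=W
t=3: phase=(4,5,1,0) vs β=5 → FL=S FR=W RL=S RR=S
t=7: phase=(0,1,5,4) vs β=5 → FL=S FR=S RL=W RR=S
t=8: phase=(1,2,6,5) vs β=5 → FL=S FR=S RL=W RR=W
t=9: phase=(2,3,7,6) vs β=5 → FL=S FR=S RL=W RR=W
t=11: phase=(4,5,1,0) vs β=5 → FL=S FR=W RL=S RR=S
t=13: phase=(6,7,3,2) vs β=5 → FL=W FR=W RL=S RR=S

t=0: FL=S FR=S RL=W RR=W
t=3: FL=S FR=W RL=S RR=S
t=7: FL=S FR=S RL=W RR=S
t=8: FL=S FR=S RL=W RR=W
t=9: FL=S FR=S RL=W RR=W
t=11: FL=S FR=W RL=S RR=S
t=13: FL=W FR=W RL=S RR=S


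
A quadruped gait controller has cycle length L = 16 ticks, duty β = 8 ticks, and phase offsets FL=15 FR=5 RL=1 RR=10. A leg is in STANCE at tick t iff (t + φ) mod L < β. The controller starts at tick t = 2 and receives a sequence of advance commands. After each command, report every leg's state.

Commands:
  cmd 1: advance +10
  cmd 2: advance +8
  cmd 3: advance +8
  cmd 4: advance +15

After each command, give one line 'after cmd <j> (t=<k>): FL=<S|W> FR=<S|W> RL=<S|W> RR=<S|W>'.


after cmd 1 (t=12): FL=W FR=S RL=W RR=S
after cmd 2 (t=20): FL=S FR=W RL=S RR=W
after cmd 3 (t=28): FL=W FR=S RL=W RR=S
after cmd 4 (t=43): FL=W FR=S RL=W RR=S

start t=2: FL=S FR=S RL=S RR=W
cmd 1: advance +10 → t=12, phase=(11,1,13,6) → FL=W FR=S RL=W RR=S
cmd 2: advance +8 → t=20, phase=(3,9,5,14) → FL=S FR=W RL=S RR=W
cmd 3: advance +8 → t=28, phase=(11,1,13,6) → FL=W FR=S RL=W RR=S
cmd 4: advance +15 → t=43, phase=(10,0,12,5) → FL=W FR=S RL=W RR=S


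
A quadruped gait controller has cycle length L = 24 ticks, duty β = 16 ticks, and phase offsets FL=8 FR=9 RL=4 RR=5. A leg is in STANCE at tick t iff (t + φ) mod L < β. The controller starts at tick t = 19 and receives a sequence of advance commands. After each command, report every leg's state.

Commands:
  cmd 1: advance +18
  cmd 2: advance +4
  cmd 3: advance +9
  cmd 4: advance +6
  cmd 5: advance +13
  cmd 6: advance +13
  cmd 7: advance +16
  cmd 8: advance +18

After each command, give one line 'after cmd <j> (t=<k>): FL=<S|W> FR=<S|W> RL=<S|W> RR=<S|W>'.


start t=19: FL=S FR=S RL=W RR=S
cmd 1: advance +18 → t=37, phase=(21,22,17,18) → FL=W FR=W RL=W RR=W
cmd 2: advance +4 → t=41, phase=(1,2,21,22) → FL=S FR=S RL=W RR=W
cmd 3: advance +9 → t=50, phase=(10,11,6,7) → FL=S FR=S RL=S RR=S
cmd 4: advance +6 → t=56, phase=(16,17,12,13) → FL=W FR=W RL=S RR=S
cmd 5: advance +13 → t=69, phase=(5,6,1,2) → FL=S FR=S RL=S RR=S
cmd 6: advance +13 → t=82, phase=(18,19,14,15) → FL=W FR=W RL=S RR=S
cmd 7: advance +16 → t=98, phase=(10,11,6,7) → FL=S FR=S RL=S RR=S
cmd 8: advance +18 → t=116, phase=(4,5,0,1) → FL=S FR=S RL=S RR=S

after cmd 1 (t=37): FL=W FR=W RL=W RR=W
after cmd 2 (t=41): FL=S FR=S RL=W RR=W
after cmd 3 (t=50): FL=S FR=S RL=S RR=S
after cmd 4 (t=56): FL=W FR=W RL=S RR=S
after cmd 5 (t=69): FL=S FR=S RL=S RR=S
after cmd 6 (t=82): FL=W FR=W RL=S RR=S
after cmd 7 (t=98): FL=S FR=S RL=S RR=S
after cmd 8 (t=116): FL=S FR=S RL=S RR=S


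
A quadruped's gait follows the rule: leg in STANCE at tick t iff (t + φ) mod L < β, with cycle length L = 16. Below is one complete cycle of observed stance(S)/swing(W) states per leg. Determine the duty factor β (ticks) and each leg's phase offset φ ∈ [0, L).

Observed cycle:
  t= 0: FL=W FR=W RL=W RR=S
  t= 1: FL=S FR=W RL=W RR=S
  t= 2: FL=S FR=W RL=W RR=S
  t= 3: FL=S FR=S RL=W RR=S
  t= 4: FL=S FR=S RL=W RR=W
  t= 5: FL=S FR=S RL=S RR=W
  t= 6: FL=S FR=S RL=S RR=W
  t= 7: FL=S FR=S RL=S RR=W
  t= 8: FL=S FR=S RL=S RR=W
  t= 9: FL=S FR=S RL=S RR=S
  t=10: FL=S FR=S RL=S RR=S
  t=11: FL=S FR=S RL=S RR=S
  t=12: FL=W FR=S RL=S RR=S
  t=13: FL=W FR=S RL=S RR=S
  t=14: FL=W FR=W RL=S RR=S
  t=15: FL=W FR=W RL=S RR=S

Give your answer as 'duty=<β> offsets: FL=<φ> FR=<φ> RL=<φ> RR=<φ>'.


duty β = stance ticks per leg = 11
FL: stance ticks = 11; W→S at t=1 → φ=15
FR: stance ticks = 11; W→S at t=3 → φ=13
RL: stance ticks = 11; W→S at t=5 → φ=11
RR: stance ticks = 11; W→S at t=9 → φ=7

duty=11 offsets: FL=15 FR=13 RL=11 RR=7


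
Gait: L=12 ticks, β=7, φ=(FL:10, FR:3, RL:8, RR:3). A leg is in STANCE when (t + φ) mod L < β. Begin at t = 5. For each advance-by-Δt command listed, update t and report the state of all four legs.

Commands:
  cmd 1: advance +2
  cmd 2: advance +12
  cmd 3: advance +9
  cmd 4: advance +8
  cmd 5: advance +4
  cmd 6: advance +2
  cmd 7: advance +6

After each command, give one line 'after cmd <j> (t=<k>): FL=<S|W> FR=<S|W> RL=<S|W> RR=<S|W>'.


after cmd 1 (t=7): FL=S FR=W RL=S RR=W
after cmd 2 (t=19): FL=S FR=W RL=S RR=W
after cmd 3 (t=28): FL=S FR=W RL=S RR=W
after cmd 4 (t=36): FL=W FR=S RL=W RR=S
after cmd 5 (t=40): FL=S FR=W RL=S RR=W
after cmd 6 (t=42): FL=S FR=W RL=S RR=W
after cmd 7 (t=48): FL=W FR=S RL=W RR=S

start t=5: FL=S FR=W RL=S RR=W
cmd 1: advance +2 → t=7, phase=(5,10,3,10) → FL=S FR=W RL=S RR=W
cmd 2: advance +12 → t=19, phase=(5,10,3,10) → FL=S FR=W RL=S RR=W
cmd 3: advance +9 → t=28, phase=(2,7,0,7) → FL=S FR=W RL=S RR=W
cmd 4: advance +8 → t=36, phase=(10,3,8,3) → FL=W FR=S RL=W RR=S
cmd 5: advance +4 → t=40, phase=(2,7,0,7) → FL=S FR=W RL=S RR=W
cmd 6: advance +2 → t=42, phase=(4,9,2,9) → FL=S FR=W RL=S RR=W
cmd 7: advance +6 → t=48, phase=(10,3,8,3) → FL=W FR=S RL=W RR=S


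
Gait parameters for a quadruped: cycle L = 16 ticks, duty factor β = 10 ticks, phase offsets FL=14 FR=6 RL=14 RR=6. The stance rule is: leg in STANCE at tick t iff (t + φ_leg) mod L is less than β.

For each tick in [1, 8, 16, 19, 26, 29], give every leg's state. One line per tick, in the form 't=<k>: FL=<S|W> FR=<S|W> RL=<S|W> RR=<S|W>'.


t=1: phase=(15,7,15,7) vs β=10 → FL=W FR=S RL=W RR=S
t=8: phase=(6,14,6,14) vs β=10 → FL=S FR=W RL=S RR=W
t=16: phase=(14,6,14,6) vs β=10 → FL=W FR=S RL=W RR=S
t=19: phase=(1,9,1,9) vs β=10 → FL=S FR=S RL=S RR=S
t=26: phase=(8,0,8,0) vs β=10 → FL=S FR=S RL=S RR=S
t=29: phase=(11,3,11,3) vs β=10 → FL=W FR=S RL=W RR=S

t=1: FL=W FR=S RL=W RR=S
t=8: FL=S FR=W RL=S RR=W
t=16: FL=W FR=S RL=W RR=S
t=19: FL=S FR=S RL=S RR=S
t=26: FL=S FR=S RL=S RR=S
t=29: FL=W FR=S RL=W RR=S


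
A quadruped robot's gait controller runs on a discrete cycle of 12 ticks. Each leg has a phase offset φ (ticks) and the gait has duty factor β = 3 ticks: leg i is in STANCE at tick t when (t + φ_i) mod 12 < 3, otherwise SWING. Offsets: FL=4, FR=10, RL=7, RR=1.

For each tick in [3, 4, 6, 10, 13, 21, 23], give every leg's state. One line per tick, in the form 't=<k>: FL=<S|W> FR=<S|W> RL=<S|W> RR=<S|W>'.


t=3: phase=(7,1,10,4) vs β=3 → FL=W FR=S RL=W RR=W
t=4: phase=(8,2,11,5) vs β=3 → FL=W FR=S RL=W RR=W
t=6: phase=(10,4,1,7) vs β=3 → FL=W FR=W RL=S RR=W
t=10: phase=(2,8,5,11) vs β=3 → FL=S FR=W RL=W RR=W
t=13: phase=(5,11,8,2) vs β=3 → FL=W FR=W RL=W RR=S
t=21: phase=(1,7,4,10) vs β=3 → FL=S FR=W RL=W RR=W
t=23: phase=(3,9,6,0) vs β=3 → FL=W FR=W RL=W RR=S

t=3: FL=W FR=S RL=W RR=W
t=4: FL=W FR=S RL=W RR=W
t=6: FL=W FR=W RL=S RR=W
t=10: FL=S FR=W RL=W RR=W
t=13: FL=W FR=W RL=W RR=S
t=21: FL=S FR=W RL=W RR=W
t=23: FL=W FR=W RL=W RR=S


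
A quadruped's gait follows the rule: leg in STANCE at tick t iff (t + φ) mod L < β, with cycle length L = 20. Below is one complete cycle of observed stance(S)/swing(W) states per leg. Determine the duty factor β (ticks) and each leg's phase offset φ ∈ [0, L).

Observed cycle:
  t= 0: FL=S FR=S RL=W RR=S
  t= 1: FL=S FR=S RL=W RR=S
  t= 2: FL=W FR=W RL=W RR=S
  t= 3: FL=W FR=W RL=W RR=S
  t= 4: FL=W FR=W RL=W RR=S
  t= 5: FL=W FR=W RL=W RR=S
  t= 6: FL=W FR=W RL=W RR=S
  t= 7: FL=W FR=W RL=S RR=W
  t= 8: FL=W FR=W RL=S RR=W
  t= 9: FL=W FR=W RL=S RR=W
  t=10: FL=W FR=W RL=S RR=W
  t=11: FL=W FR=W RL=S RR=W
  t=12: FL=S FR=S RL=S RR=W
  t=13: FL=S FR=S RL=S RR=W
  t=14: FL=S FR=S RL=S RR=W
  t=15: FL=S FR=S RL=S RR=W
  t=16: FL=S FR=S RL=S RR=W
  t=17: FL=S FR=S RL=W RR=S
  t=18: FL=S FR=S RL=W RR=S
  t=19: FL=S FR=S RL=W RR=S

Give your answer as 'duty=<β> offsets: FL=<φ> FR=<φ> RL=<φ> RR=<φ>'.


duty=10 offsets: FL=8 FR=8 RL=13 RR=3

duty β = stance ticks per leg = 10
FL: stance ticks = 10; W→S at t=12 → φ=8
FR: stance ticks = 10; W→S at t=12 → φ=8
RL: stance ticks = 10; W→S at t=7 → φ=13
RR: stance ticks = 10; W→S at t=17 → φ=3


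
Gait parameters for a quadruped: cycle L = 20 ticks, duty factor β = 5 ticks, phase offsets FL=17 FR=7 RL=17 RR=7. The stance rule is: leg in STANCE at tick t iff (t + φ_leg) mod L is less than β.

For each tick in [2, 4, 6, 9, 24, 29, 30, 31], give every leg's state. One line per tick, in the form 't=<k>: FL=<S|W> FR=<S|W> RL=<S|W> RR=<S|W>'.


t=2: phase=(19,9,19,9) vs β=5 → FL=W FR=W RL=W RR=W
t=4: phase=(1,11,1,11) vs β=5 → FL=S FR=W RL=S RR=W
t=6: phase=(3,13,3,13) vs β=5 → FL=S FR=W RL=S RR=W
t=9: phase=(6,16,6,16) vs β=5 → FL=W FR=W RL=W RR=W
t=24: phase=(1,11,1,11) vs β=5 → FL=S FR=W RL=S RR=W
t=29: phase=(6,16,6,16) vs β=5 → FL=W FR=W RL=W RR=W
t=30: phase=(7,17,7,17) vs β=5 → FL=W FR=W RL=W RR=W
t=31: phase=(8,18,8,18) vs β=5 → FL=W FR=W RL=W RR=W

t=2: FL=W FR=W RL=W RR=W
t=4: FL=S FR=W RL=S RR=W
t=6: FL=S FR=W RL=S RR=W
t=9: FL=W FR=W RL=W RR=W
t=24: FL=S FR=W RL=S RR=W
t=29: FL=W FR=W RL=W RR=W
t=30: FL=W FR=W RL=W RR=W
t=31: FL=W FR=W RL=W RR=W


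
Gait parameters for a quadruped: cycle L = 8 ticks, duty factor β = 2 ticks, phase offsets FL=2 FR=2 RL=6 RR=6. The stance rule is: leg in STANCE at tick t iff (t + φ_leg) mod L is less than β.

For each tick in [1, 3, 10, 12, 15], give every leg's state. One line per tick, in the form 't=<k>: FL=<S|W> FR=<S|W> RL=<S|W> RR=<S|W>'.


t=1: FL=W FR=W RL=W RR=W
t=3: FL=W FR=W RL=S RR=S
t=10: FL=W FR=W RL=S RR=S
t=12: FL=W FR=W RL=W RR=W
t=15: FL=S FR=S RL=W RR=W

t=1: phase=(3,3,7,7) vs β=2 → FL=W FR=W RL=W RR=W
t=3: phase=(5,5,1,1) vs β=2 → FL=W FR=W RL=S RR=S
t=10: phase=(4,4,0,0) vs β=2 → FL=W FR=W RL=S RR=S
t=12: phase=(6,6,2,2) vs β=2 → FL=W FR=W RL=W RR=W
t=15: phase=(1,1,5,5) vs β=2 → FL=S FR=S RL=W RR=W


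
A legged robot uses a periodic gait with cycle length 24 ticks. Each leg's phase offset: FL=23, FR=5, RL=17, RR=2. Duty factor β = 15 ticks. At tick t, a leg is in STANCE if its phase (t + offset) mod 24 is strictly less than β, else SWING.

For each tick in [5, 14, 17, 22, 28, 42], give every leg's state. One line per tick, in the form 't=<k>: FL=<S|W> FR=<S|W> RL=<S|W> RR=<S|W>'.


t=5: phase=(4,10,22,7) vs β=15 → FL=S FR=S RL=W RR=S
t=14: phase=(13,19,7,16) vs β=15 → FL=S FR=W RL=S RR=W
t=17: phase=(16,22,10,19) vs β=15 → FL=W FR=W RL=S RR=W
t=22: phase=(21,3,15,0) vs β=15 → FL=W FR=S RL=W RR=S
t=28: phase=(3,9,21,6) vs β=15 → FL=S FR=S RL=W RR=S
t=42: phase=(17,23,11,20) vs β=15 → FL=W FR=W RL=S RR=W

t=5: FL=S FR=S RL=W RR=S
t=14: FL=S FR=W RL=S RR=W
t=17: FL=W FR=W RL=S RR=W
t=22: FL=W FR=S RL=W RR=S
t=28: FL=S FR=S RL=W RR=S
t=42: FL=W FR=W RL=S RR=W


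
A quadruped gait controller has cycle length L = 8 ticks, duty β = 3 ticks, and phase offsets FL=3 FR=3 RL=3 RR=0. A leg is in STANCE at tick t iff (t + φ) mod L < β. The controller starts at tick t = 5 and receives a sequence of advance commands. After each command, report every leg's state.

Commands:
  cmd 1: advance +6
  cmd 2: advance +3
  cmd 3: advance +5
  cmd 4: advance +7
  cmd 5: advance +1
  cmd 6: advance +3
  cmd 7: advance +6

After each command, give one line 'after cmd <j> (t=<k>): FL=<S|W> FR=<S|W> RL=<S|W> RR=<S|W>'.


start t=5: FL=S FR=S RL=S RR=W
cmd 1: advance +6 → t=11, phase=(6,6,6,3) → FL=W FR=W RL=W RR=W
cmd 2: advance +3 → t=14, phase=(1,1,1,6) → FL=S FR=S RL=S RR=W
cmd 3: advance +5 → t=19, phase=(6,6,6,3) → FL=W FR=W RL=W RR=W
cmd 4: advance +7 → t=26, phase=(5,5,5,2) → FL=W FR=W RL=W RR=S
cmd 5: advance +1 → t=27, phase=(6,6,6,3) → FL=W FR=W RL=W RR=W
cmd 6: advance +3 → t=30, phase=(1,1,1,6) → FL=S FR=S RL=S RR=W
cmd 7: advance +6 → t=36, phase=(7,7,7,4) → FL=W FR=W RL=W RR=W

after cmd 1 (t=11): FL=W FR=W RL=W RR=W
after cmd 2 (t=14): FL=S FR=S RL=S RR=W
after cmd 3 (t=19): FL=W FR=W RL=W RR=W
after cmd 4 (t=26): FL=W FR=W RL=W RR=S
after cmd 5 (t=27): FL=W FR=W RL=W RR=W
after cmd 6 (t=30): FL=S FR=S RL=S RR=W
after cmd 7 (t=36): FL=W FR=W RL=W RR=W


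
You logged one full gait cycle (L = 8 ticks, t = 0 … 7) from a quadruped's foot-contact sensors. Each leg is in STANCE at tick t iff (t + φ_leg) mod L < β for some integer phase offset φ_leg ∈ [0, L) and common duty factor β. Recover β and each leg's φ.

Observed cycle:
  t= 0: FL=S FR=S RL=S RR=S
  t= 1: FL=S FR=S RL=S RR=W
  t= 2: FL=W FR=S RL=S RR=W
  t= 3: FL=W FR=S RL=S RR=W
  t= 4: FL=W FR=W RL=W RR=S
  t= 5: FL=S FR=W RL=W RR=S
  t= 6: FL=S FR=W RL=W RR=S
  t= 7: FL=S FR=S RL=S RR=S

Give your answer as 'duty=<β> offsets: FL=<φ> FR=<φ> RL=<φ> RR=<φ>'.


duty=5 offsets: FL=3 FR=1 RL=1 RR=4

duty β = stance ticks per leg = 5
FL: stance ticks = 5; W→S at t=5 → φ=3
FR: stance ticks = 5; W→S at t=7 → φ=1
RL: stance ticks = 5; W→S at t=7 → φ=1
RR: stance ticks = 5; W→S at t=4 → φ=4


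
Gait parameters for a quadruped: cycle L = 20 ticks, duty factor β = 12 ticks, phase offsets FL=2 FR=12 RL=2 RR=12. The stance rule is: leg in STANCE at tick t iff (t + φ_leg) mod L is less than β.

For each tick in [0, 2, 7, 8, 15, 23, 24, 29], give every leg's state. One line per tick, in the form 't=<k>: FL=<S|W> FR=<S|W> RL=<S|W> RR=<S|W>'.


t=0: phase=(2,12,2,12) vs β=12 → FL=S FR=W RL=S RR=W
t=2: phase=(4,14,4,14) vs β=12 → FL=S FR=W RL=S RR=W
t=7: phase=(9,19,9,19) vs β=12 → FL=S FR=W RL=S RR=W
t=8: phase=(10,0,10,0) vs β=12 → FL=S FR=S RL=S RR=S
t=15: phase=(17,7,17,7) vs β=12 → FL=W FR=S RL=W RR=S
t=23: phase=(5,15,5,15) vs β=12 → FL=S FR=W RL=S RR=W
t=24: phase=(6,16,6,16) vs β=12 → FL=S FR=W RL=S RR=W
t=29: phase=(11,1,11,1) vs β=12 → FL=S FR=S RL=S RR=S

t=0: FL=S FR=W RL=S RR=W
t=2: FL=S FR=W RL=S RR=W
t=7: FL=S FR=W RL=S RR=W
t=8: FL=S FR=S RL=S RR=S
t=15: FL=W FR=S RL=W RR=S
t=23: FL=S FR=W RL=S RR=W
t=24: FL=S FR=W RL=S RR=W
t=29: FL=S FR=S RL=S RR=S


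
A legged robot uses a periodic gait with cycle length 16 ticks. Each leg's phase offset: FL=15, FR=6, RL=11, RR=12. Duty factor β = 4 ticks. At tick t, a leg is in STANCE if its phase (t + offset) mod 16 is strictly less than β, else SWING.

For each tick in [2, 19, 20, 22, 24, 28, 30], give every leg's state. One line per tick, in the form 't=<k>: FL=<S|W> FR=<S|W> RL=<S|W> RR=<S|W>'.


t=2: phase=(1,8,13,14) vs β=4 → FL=S FR=W RL=W RR=W
t=19: phase=(2,9,14,15) vs β=4 → FL=S FR=W RL=W RR=W
t=20: phase=(3,10,15,0) vs β=4 → FL=S FR=W RL=W RR=S
t=22: phase=(5,12,1,2) vs β=4 → FL=W FR=W RL=S RR=S
t=24: phase=(7,14,3,4) vs β=4 → FL=W FR=W RL=S RR=W
t=28: phase=(11,2,7,8) vs β=4 → FL=W FR=S RL=W RR=W
t=30: phase=(13,4,9,10) vs β=4 → FL=W FR=W RL=W RR=W

t=2: FL=S FR=W RL=W RR=W
t=19: FL=S FR=W RL=W RR=W
t=20: FL=S FR=W RL=W RR=S
t=22: FL=W FR=W RL=S RR=S
t=24: FL=W FR=W RL=S RR=W
t=28: FL=W FR=S RL=W RR=W
t=30: FL=W FR=W RL=W RR=W


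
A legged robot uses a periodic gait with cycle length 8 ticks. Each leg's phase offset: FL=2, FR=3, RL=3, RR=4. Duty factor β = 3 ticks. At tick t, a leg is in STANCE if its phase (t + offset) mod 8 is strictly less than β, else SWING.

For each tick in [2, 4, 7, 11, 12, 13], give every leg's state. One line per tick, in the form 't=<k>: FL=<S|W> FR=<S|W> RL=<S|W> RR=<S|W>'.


t=2: FL=W FR=W RL=W RR=W
t=4: FL=W FR=W RL=W RR=S
t=7: FL=S FR=S RL=S RR=W
t=11: FL=W FR=W RL=W RR=W
t=12: FL=W FR=W RL=W RR=S
t=13: FL=W FR=S RL=S RR=S

t=2: phase=(4,5,5,6) vs β=3 → FL=W FR=W RL=W RR=W
t=4: phase=(6,7,7,0) vs β=3 → FL=W FR=W RL=W RR=S
t=7: phase=(1,2,2,3) vs β=3 → FL=S FR=S RL=S RR=W
t=11: phase=(5,6,6,7) vs β=3 → FL=W FR=W RL=W RR=W
t=12: phase=(6,7,7,0) vs β=3 → FL=W FR=W RL=W RR=S
t=13: phase=(7,0,0,1) vs β=3 → FL=W FR=S RL=S RR=S


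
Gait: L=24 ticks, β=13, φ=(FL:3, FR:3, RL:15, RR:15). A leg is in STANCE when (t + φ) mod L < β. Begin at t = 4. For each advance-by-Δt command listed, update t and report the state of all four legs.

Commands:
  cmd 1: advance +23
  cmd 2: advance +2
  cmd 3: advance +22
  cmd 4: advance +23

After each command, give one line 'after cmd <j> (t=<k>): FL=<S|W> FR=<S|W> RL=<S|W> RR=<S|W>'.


start t=4: FL=S FR=S RL=W RR=W
cmd 1: advance +23 → t=27, phase=(6,6,18,18) → FL=S FR=S RL=W RR=W
cmd 2: advance +2 → t=29, phase=(8,8,20,20) → FL=S FR=S RL=W RR=W
cmd 3: advance +22 → t=51, phase=(6,6,18,18) → FL=S FR=S RL=W RR=W
cmd 4: advance +23 → t=74, phase=(5,5,17,17) → FL=S FR=S RL=W RR=W

after cmd 1 (t=27): FL=S FR=S RL=W RR=W
after cmd 2 (t=29): FL=S FR=S RL=W RR=W
after cmd 3 (t=51): FL=S FR=S RL=W RR=W
after cmd 4 (t=74): FL=S FR=S RL=W RR=W


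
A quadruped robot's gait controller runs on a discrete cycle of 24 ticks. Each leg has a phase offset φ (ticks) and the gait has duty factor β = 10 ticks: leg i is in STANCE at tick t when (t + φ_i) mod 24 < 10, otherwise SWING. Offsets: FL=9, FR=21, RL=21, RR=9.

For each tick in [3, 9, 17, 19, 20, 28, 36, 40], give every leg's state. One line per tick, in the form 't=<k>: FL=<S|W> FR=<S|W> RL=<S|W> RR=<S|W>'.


t=3: phase=(12,0,0,12) vs β=10 → FL=W FR=S RL=S RR=W
t=9: phase=(18,6,6,18) vs β=10 → FL=W FR=S RL=S RR=W
t=17: phase=(2,14,14,2) vs β=10 → FL=S FR=W RL=W RR=S
t=19: phase=(4,16,16,4) vs β=10 → FL=S FR=W RL=W RR=S
t=20: phase=(5,17,17,5) vs β=10 → FL=S FR=W RL=W RR=S
t=28: phase=(13,1,1,13) vs β=10 → FL=W FR=S RL=S RR=W
t=36: phase=(21,9,9,21) vs β=10 → FL=W FR=S RL=S RR=W
t=40: phase=(1,13,13,1) vs β=10 → FL=S FR=W RL=W RR=S

t=3: FL=W FR=S RL=S RR=W
t=9: FL=W FR=S RL=S RR=W
t=17: FL=S FR=W RL=W RR=S
t=19: FL=S FR=W RL=W RR=S
t=20: FL=S FR=W RL=W RR=S
t=28: FL=W FR=S RL=S RR=W
t=36: FL=W FR=S RL=S RR=W
t=40: FL=S FR=W RL=W RR=S


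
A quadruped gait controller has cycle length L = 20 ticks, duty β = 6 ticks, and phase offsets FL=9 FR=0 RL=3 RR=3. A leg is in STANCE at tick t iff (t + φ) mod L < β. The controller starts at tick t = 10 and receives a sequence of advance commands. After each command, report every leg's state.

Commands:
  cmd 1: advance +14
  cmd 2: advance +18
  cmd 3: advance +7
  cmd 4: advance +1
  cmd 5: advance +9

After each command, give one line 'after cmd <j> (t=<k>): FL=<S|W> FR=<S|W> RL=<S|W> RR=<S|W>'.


after cmd 1 (t=24): FL=W FR=S RL=W RR=W
after cmd 2 (t=42): FL=W FR=S RL=S RR=S
after cmd 3 (t=49): FL=W FR=W RL=W RR=W
after cmd 4 (t=50): FL=W FR=W RL=W RR=W
after cmd 5 (t=59): FL=W FR=W RL=S RR=S

start t=10: FL=W FR=W RL=W RR=W
cmd 1: advance +14 → t=24, phase=(13,4,7,7) → FL=W FR=S RL=W RR=W
cmd 2: advance +18 → t=42, phase=(11,2,5,5) → FL=W FR=S RL=S RR=S
cmd 3: advance +7 → t=49, phase=(18,9,12,12) → FL=W FR=W RL=W RR=W
cmd 4: advance +1 → t=50, phase=(19,10,13,13) → FL=W FR=W RL=W RR=W
cmd 5: advance +9 → t=59, phase=(8,19,2,2) → FL=W FR=W RL=S RR=S


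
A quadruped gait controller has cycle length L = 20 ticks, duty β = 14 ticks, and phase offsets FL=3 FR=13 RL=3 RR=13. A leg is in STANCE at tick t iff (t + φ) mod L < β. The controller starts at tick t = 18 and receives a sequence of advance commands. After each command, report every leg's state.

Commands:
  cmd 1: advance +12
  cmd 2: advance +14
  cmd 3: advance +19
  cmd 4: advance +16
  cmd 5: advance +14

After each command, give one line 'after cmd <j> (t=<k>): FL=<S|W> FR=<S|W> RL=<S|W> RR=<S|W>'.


after cmd 1 (t=30): FL=S FR=S RL=S RR=S
after cmd 2 (t=44): FL=S FR=W RL=S RR=W
after cmd 3 (t=63): FL=S FR=W RL=S RR=W
after cmd 4 (t=79): FL=S FR=S RL=S RR=S
after cmd 5 (t=93): FL=W FR=S RL=W RR=S

start t=18: FL=S FR=S RL=S RR=S
cmd 1: advance +12 → t=30, phase=(13,3,13,3) → FL=S FR=S RL=S RR=S
cmd 2: advance +14 → t=44, phase=(7,17,7,17) → FL=S FR=W RL=S RR=W
cmd 3: advance +19 → t=63, phase=(6,16,6,16) → FL=S FR=W RL=S RR=W
cmd 4: advance +16 → t=79, phase=(2,12,2,12) → FL=S FR=S RL=S RR=S
cmd 5: advance +14 → t=93, phase=(16,6,16,6) → FL=W FR=S RL=W RR=S


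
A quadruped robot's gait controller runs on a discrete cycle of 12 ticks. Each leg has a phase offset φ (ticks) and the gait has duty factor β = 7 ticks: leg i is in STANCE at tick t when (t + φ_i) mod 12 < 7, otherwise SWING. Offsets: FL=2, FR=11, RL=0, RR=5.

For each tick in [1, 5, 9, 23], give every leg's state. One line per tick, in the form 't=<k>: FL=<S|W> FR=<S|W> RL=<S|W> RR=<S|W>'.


t=1: phase=(3,0,1,6) vs β=7 → FL=S FR=S RL=S RR=S
t=5: phase=(7,4,5,10) vs β=7 → FL=W FR=S RL=S RR=W
t=9: phase=(11,8,9,2) vs β=7 → FL=W FR=W RL=W RR=S
t=23: phase=(1,10,11,4) vs β=7 → FL=S FR=W RL=W RR=S

t=1: FL=S FR=S RL=S RR=S
t=5: FL=W FR=S RL=S RR=W
t=9: FL=W FR=W RL=W RR=S
t=23: FL=S FR=W RL=W RR=S


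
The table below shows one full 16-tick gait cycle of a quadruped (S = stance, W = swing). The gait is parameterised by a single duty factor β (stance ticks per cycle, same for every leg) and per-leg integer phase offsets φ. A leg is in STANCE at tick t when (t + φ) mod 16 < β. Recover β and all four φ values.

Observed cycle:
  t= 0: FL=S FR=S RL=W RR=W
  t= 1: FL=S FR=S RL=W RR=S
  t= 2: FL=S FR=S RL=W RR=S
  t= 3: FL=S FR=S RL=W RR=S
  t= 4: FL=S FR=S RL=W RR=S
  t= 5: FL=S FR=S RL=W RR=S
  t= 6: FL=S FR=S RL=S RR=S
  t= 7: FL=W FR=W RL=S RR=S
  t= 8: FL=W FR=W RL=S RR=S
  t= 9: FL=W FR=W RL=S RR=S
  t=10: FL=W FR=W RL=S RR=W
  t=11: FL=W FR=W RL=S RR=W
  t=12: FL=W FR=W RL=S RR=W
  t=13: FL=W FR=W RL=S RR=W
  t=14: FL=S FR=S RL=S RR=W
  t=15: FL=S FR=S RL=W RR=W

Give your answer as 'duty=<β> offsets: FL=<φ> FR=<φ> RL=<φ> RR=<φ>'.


duty=9 offsets: FL=2 FR=2 RL=10 RR=15

duty β = stance ticks per leg = 9
FL: stance ticks = 9; W→S at t=14 → φ=2
FR: stance ticks = 9; W→S at t=14 → φ=2
RL: stance ticks = 9; W→S at t=6 → φ=10
RR: stance ticks = 9; W→S at t=1 → φ=15
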